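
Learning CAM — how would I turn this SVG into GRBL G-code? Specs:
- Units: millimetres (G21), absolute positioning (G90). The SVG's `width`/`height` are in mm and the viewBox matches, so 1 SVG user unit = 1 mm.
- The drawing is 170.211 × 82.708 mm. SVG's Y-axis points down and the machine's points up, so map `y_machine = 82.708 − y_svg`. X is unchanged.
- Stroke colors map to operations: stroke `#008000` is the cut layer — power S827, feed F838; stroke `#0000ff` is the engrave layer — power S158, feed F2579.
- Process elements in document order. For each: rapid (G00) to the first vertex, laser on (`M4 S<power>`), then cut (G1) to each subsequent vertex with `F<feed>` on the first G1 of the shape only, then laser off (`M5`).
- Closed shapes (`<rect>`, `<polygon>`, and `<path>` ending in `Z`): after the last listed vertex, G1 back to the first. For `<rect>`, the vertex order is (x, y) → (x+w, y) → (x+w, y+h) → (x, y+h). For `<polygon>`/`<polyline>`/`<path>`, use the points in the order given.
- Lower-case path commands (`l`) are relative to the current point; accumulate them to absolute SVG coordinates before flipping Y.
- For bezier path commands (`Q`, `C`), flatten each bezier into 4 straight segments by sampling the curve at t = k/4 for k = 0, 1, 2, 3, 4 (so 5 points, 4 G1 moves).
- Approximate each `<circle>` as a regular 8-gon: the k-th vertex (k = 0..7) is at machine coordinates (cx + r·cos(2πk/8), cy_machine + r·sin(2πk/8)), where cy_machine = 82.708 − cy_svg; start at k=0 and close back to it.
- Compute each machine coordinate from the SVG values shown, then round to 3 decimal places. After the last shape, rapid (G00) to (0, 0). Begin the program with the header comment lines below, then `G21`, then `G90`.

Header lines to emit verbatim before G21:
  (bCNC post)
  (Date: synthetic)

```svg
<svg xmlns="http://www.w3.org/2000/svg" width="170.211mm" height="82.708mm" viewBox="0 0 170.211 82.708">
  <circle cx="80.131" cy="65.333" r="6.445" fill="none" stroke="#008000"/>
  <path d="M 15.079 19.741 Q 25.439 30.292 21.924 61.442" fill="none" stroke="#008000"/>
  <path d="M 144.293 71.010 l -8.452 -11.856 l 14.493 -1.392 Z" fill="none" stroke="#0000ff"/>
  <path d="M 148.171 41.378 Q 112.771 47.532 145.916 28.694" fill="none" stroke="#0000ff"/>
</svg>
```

1 u = 1 mm; y_m = 82.708 − y.

[1] `<circle>` circle, #008000→cut S827 F838: (86.576,17.375) → (84.688,21.932) → (80.131,23.820) → (75.574,21.932) → (73.686,17.375) → (75.574,12.818) → (80.131,10.930) → (84.688,12.818) → (86.576,17.375) (closed)

[2] `<path>` quadratic bezier, #008000→cut S827 F838: (15.079,62.967) → (19.392,56.404) → (21.970,47.266) → (22.814,35.554) → (21.924,21.266)

[3] `<path>` regular polygon, #0000ff→engrave S158 F2579: (144.293,11.698) → (135.841,23.554) → (150.334,24.946) → (144.293,11.698) (closed)

[4] `<path>` quadratic bezier, #0000ff→engrave S158 F2579: (148.171,41.330) → (134.755,39.815) → (129.907,41.424) → (133.628,46.157) → (145.916,54.014)

(bCNC post)
(Date: synthetic)
G21
G90
G00 X86.576 Y17.375
M4 S827
G1 X84.688 Y21.932 F838
G1 X80.131 Y23.820
G1 X75.574 Y21.932
G1 X73.686 Y17.375
G1 X75.574 Y12.818
G1 X80.131 Y10.930
G1 X84.688 Y12.818
G1 X86.576 Y17.375
M5
G00 X15.079 Y62.967
M4 S827
G1 X19.392 Y56.404 F838
G1 X21.970 Y47.266
G1 X22.814 Y35.554
G1 X21.924 Y21.266
M5
G00 X144.293 Y11.698
M4 S158
G1 X135.841 Y23.554 F2579
G1 X150.334 Y24.946
G1 X144.293 Y11.698
M5
G00 X148.171 Y41.330
M4 S158
G1 X134.755 Y39.815 F2579
G1 X129.907 Y41.424
G1 X133.628 Y46.157
G1 X145.916 Y54.014
M5
G00 X0.000 Y0.000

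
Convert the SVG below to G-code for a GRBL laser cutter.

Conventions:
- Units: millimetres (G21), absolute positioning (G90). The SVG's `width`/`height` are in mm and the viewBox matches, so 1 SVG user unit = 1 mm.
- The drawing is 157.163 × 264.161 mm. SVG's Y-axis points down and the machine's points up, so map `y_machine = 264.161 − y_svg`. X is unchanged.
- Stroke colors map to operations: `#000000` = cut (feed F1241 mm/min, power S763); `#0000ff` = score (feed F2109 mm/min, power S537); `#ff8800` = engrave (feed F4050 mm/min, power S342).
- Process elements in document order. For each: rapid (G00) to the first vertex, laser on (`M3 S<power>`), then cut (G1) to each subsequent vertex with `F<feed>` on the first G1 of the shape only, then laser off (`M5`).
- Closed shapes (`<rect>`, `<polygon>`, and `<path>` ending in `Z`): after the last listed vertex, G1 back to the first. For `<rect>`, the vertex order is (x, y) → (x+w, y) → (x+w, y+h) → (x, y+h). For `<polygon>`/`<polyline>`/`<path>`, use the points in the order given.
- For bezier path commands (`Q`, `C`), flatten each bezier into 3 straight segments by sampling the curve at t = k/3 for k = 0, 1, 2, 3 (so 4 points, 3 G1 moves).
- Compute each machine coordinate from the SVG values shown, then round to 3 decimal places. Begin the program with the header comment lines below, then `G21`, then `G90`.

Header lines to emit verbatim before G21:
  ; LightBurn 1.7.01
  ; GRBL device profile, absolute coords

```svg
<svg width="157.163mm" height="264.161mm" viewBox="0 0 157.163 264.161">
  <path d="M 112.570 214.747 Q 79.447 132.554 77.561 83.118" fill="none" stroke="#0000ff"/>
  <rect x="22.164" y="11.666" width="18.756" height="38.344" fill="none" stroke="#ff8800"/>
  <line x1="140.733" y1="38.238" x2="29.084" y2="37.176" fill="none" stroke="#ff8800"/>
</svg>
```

; LightBurn 1.7.01
; GRBL device profile, absolute coords
G21
G90
G00 X112.570 Y49.414
M3 S537
G1 X93.959 Y100.570 F2109
G1 X82.289 Y144.446
G1 X77.561 Y181.043
M5
G00 X22.164 Y252.495
M3 S342
G1 X40.920 Y252.495 F4050
G1 X40.920 Y214.151
G1 X22.164 Y214.151
G1 X22.164 Y252.495
M5
G00 X140.733 Y225.923
M3 S342
G1 X29.084 Y226.985 F4050
M5

viewBox `0 0 157.163 264.161` with mm width/height → 1 unit = 1 mm. Flip: y_m = 264.161 − y_svg.

**Shape 1** — `<path>` quadratic bezier, stroke `#0000ff` → score (S537, F2109). Control points (SVG): P0=(112.570,214.747), P1=(79.447,132.554), P2=(77.561,83.118); sampled at t=k/3. Machine vertices: (112.570,49.414) → (93.959,100.570) → (82.289,144.446) → (77.561,181.043). Open path.

**Shape 2** — `<rect>` rectangle, stroke `#ff8800` → engrave (S342, F4050). Machine vertices: (22.164,252.495) → (40.920,252.495) → (40.920,214.151) → (22.164,214.151) → (22.164,252.495). Closed: final G1 returns to the first vertex.

**Shape 3** — `<line>` line segment, stroke `#ff8800` → engrave (S342, F4050). Machine vertices: (140.733,225.923) → (29.084,226.985). Open path.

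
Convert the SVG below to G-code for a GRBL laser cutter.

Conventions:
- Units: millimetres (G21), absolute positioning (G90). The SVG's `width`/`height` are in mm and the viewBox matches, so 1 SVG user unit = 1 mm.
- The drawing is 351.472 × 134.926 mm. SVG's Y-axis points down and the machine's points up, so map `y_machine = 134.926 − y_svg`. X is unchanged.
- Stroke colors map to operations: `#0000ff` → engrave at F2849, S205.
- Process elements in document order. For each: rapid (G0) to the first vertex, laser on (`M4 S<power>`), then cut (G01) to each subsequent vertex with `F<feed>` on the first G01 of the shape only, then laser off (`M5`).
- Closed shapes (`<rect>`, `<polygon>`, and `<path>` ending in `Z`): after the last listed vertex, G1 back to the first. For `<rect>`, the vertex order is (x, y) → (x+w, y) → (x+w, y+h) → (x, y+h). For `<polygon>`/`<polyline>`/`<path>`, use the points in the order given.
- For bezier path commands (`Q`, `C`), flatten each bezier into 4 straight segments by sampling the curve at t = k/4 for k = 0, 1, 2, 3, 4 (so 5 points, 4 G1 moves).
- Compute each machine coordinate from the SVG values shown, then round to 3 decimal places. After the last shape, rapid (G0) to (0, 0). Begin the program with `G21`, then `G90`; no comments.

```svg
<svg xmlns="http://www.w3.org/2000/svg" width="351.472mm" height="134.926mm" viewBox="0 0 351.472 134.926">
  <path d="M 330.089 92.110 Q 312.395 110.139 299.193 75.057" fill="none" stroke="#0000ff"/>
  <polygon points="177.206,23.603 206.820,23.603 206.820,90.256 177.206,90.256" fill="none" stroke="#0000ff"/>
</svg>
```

1 u = 1 mm; y_m = 134.926 − y.

[1] `<path>` quadratic bezier, #0000ff→engrave S205 F2849: (330.089,42.816) → (321.523,37.121) → (313.518,38.065) → (306.075,45.647) → (299.193,59.869)

[2] `<polygon>` rectangle, #0000ff→engrave S205 F2849: (177.206,111.323) → (206.820,111.323) → (206.820,44.670) → (177.206,44.670) → (177.206,111.323) (closed)

G21
G90
G0 X330.089 Y42.816
M4 S205
G01 X321.523 Y37.121 F2849
G01 X313.518 Y38.065
G01 X306.075 Y45.647
G01 X299.193 Y59.869
M5
G0 X177.206 Y111.323
M4 S205
G01 X206.820 Y111.323 F2849
G01 X206.820 Y44.670
G01 X177.206 Y44.670
G01 X177.206 Y111.323
M5
G0 X0.000 Y0.000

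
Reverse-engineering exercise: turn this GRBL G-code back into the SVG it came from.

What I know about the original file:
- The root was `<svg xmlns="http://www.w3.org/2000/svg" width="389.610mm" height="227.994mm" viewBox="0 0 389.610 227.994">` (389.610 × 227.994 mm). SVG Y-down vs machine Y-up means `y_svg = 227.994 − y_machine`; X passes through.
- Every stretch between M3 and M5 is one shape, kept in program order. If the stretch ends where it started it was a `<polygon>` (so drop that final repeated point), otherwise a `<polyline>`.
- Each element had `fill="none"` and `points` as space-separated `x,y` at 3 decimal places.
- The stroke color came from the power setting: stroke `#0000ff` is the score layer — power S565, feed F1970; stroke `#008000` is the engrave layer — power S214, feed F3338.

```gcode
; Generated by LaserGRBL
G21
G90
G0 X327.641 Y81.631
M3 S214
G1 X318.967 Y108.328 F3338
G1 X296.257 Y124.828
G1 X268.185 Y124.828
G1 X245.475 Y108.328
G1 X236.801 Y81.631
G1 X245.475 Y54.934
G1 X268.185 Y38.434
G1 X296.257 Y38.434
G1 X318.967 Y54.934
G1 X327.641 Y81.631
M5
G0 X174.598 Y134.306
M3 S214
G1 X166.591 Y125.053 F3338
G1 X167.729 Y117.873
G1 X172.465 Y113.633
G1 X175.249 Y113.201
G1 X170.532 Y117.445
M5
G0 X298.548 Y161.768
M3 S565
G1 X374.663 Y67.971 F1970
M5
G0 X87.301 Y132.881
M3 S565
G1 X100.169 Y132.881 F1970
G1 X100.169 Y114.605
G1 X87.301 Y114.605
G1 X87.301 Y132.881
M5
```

y_svg = 227.994 − y_m.

[1] S214→`#008000` (engrave); closed run; points: 327.641,146.363 318.967,119.666 296.257,103.166 268.185,103.166 245.475,119.666 236.801,146.363 245.475,173.060 268.185,189.560 296.257,189.560 318.967,173.060

[2] S214→`#008000` (engrave); open run; points: 174.598,93.688 166.591,102.941 167.729,110.121 172.465,114.361 175.249,114.793 170.532,110.549

[3] S565→`#0000ff` (score); open run; points: 298.548,66.226 374.663,160.023

[4] S565→`#0000ff` (score); closed run; points: 87.301,95.113 100.169,95.113 100.169,113.389 87.301,113.389

<svg xmlns="http://www.w3.org/2000/svg" width="389.610mm" height="227.994mm" viewBox="0 0 389.610 227.994">
  <polygon points="327.641,146.363 318.967,119.666 296.257,103.166 268.185,103.166 245.475,119.666 236.801,146.363 245.475,173.060 268.185,189.560 296.257,189.560 318.967,173.060" fill="none" stroke="#008000"/>
  <polyline points="174.598,93.688 166.591,102.941 167.729,110.121 172.465,114.361 175.249,114.793 170.532,110.549" fill="none" stroke="#008000"/>
  <polyline points="298.548,66.226 374.663,160.023" fill="none" stroke="#0000ff"/>
  <polygon points="87.301,95.113 100.169,95.113 100.169,113.389 87.301,113.389" fill="none" stroke="#0000ff"/>
</svg>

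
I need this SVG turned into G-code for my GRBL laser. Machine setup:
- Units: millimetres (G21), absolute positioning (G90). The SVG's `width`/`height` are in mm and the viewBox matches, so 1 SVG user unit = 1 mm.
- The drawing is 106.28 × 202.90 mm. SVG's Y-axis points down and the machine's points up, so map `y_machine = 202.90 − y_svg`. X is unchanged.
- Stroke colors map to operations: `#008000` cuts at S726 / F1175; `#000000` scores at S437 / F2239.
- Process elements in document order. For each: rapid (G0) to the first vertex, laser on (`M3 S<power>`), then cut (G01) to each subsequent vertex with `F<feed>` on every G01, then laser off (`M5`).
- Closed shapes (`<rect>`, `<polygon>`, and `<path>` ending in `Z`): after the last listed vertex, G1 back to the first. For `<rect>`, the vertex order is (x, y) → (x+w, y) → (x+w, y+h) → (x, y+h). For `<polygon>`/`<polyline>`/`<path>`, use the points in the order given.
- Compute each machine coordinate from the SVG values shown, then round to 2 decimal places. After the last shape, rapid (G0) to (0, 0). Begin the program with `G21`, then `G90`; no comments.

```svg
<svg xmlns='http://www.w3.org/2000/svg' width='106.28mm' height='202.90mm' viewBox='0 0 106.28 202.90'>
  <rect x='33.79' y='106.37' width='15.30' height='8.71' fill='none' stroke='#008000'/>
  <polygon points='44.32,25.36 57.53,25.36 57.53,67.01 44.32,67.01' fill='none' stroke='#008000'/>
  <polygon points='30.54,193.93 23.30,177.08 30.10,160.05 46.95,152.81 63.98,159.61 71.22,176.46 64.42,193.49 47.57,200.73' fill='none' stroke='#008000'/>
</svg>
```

viewBox `0 0 106.28 202.90` with mm width/height → 1 unit = 1 mm. Flip: y_m = 202.90 − y_svg.

**Shape 1** — `<rect>` rectangle, stroke `#008000` → cut (S726, F1175). Machine vertices: (33.79,96.53) → (49.09,96.53) → (49.09,87.82) → (33.79,87.82) → (33.79,96.53). Closed: final G1 returns to the first vertex.

**Shape 2** — `<polygon>` rectangle, stroke `#008000` → cut (S726, F1175). Machine vertices: (44.32,177.54) → (57.53,177.54) → (57.53,135.89) → (44.32,135.89) → (44.32,177.54). Closed: final G1 returns to the first vertex.

**Shape 3** — `<polygon>` regular polygon, stroke `#008000` → cut (S726, F1175). Machine vertices: (30.54,8.97) → (23.30,25.82) → (30.10,42.85) → (46.95,50.09) → (63.98,43.29) → (71.22,26.44) → (64.42,9.41) → (47.57,2.17) → (30.54,8.97). Closed: final G1 returns to the first vertex.

G21
G90
G0 X33.79 Y96.53
M3 S726
G01 X49.09 Y96.53 F1175
G01 X49.09 Y87.82 F1175
G01 X33.79 Y87.82 F1175
G01 X33.79 Y96.53 F1175
M5
G0 X44.32 Y177.54
M3 S726
G01 X57.53 Y177.54 F1175
G01 X57.53 Y135.89 F1175
G01 X44.32 Y135.89 F1175
G01 X44.32 Y177.54 F1175
M5
G0 X30.54 Y8.97
M3 S726
G01 X23.30 Y25.82 F1175
G01 X30.10 Y42.85 F1175
G01 X46.95 Y50.09 F1175
G01 X63.98 Y43.29 F1175
G01 X71.22 Y26.44 F1175
G01 X64.42 Y9.41 F1175
G01 X47.57 Y2.17 F1175
G01 X30.54 Y8.97 F1175
M5
G0 X0.00 Y0.00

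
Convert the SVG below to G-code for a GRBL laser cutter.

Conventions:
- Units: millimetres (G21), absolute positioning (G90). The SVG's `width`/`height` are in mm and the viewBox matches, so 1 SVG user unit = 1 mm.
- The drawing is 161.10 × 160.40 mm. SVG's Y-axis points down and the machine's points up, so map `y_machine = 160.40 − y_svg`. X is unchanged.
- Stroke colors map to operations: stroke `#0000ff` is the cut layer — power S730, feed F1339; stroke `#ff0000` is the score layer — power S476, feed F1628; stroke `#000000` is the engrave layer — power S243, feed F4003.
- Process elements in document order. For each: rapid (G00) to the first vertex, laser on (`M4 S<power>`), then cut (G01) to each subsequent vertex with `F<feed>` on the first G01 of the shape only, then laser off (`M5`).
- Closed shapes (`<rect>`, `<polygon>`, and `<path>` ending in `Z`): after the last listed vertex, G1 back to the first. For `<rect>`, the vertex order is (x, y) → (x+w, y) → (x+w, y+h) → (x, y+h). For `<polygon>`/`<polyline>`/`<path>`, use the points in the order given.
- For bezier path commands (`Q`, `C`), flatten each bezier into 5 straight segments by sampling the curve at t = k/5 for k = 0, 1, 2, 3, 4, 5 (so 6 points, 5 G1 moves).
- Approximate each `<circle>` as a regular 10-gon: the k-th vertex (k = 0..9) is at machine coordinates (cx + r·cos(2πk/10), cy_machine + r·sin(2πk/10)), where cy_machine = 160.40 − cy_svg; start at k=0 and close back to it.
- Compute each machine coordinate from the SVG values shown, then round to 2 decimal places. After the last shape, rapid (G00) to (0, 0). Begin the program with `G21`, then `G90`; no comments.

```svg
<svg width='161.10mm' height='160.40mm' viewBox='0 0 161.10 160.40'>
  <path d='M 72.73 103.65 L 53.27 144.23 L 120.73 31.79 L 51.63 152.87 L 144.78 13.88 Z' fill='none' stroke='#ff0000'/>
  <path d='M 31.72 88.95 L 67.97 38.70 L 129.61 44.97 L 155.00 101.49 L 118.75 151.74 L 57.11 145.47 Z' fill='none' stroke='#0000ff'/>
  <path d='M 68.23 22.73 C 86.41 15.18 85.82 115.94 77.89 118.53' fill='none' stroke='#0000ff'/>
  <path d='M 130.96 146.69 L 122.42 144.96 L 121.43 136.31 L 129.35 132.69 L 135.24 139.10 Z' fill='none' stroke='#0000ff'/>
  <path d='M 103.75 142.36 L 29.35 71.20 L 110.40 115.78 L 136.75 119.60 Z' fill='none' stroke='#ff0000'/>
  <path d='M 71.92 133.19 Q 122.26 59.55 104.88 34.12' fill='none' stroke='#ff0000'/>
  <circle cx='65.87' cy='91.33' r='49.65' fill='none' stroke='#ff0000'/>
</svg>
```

viewBox `0 0 161.10 160.40` with mm width/height → 1 unit = 1 mm. Flip: y_m = 160.40 − y_svg.

**Shape 1** — `<path>` closed polygon, stroke `#ff0000` → score (S476, F1628). Machine vertices: (72.73,56.75) → (53.27,16.17) → (120.73,128.61) → (51.63,7.53) → (144.78,146.52) → (72.73,56.75). Closed: final G1 returns to the first vertex.

**Shape 2** — `<path>` regular polygon, stroke `#0000ff` → cut (S730, F1339). Machine vertices: (31.72,71.45) → (67.97,121.70) → (129.61,115.43) → (155.00,58.91) → (118.75,8.66) → (57.11,14.93) → (31.72,71.45). Closed: final G1 returns to the first vertex.

**Shape 3** — `<path>` cubic bezier, stroke `#0000ff` → cut (S730, F1339). Control points (SVG): P0=(68.23,22.73), P1=(86.41,15.18), P2=(85.82,115.94), P3=(77.89,118.53); sampled at t=k/5. Machine vertices: (68.23,137.67) → (76.98,130.85) → (81.77,107.96) → (83.15,78.88) → (81.68,53.55) → (77.89,41.87). Open path.

**Shape 4** — `<path>` regular polygon, stroke `#0000ff` → cut (S730, F1339). Machine vertices: (130.96,13.71) → (122.42,15.44) → (121.43,24.09) → (129.35,27.71) → (135.24,21.30) → (130.96,13.71). Closed: final G1 returns to the first vertex.

**Shape 5** — `<path>` closed polygon, stroke `#ff0000` → score (S476, F1628). Machine vertices: (103.75,18.04) → (29.35,89.20) → (110.40,44.62) → (136.75,40.80) → (103.75,18.04). Closed: final G1 returns to the first vertex.

**Shape 6** — `<path>` quadratic bezier, stroke `#ff0000` → score (S476, F1628). Control points (SVG): P0=(71.92,133.19), P1=(122.26,59.55), P2=(104.88,34.12); sampled at t=k/5. Machine vertices: (71.92,27.21) → (89.35,54.74) → (101.36,78.41) → (107.95,98.22) → (109.12,114.18) → (104.88,126.28). Open path.

**Shape 7** — `<circle>` circle, stroke `#ff0000` → score (S476, F1628). Machine vertices: (115.52,69.07) → (106.04,98.25) → (81.21,116.29) → (50.53,116.29) → (25.70,98.25) → (16.22,69.07) → (25.70,39.89) → (50.53,21.85) → (81.21,21.85) → (106.04,39.89) → (115.52,69.07). Closed: final G1 returns to the first vertex.

G21
G90
G00 X72.73 Y56.75
M4 S476
G01 X53.27 Y16.17 F1628
G01 X120.73 Y128.61
G01 X51.63 Y7.53
G01 X144.78 Y146.52
G01 X72.73 Y56.75
M5
G00 X31.72 Y71.45
M4 S730
G01 X67.97 Y121.70 F1339
G01 X129.61 Y115.43
G01 X155.00 Y58.91
G01 X118.75 Y8.66
G01 X57.11 Y14.93
G01 X31.72 Y71.45
M5
G00 X68.23 Y137.67
M4 S730
G01 X76.98 Y130.85 F1339
G01 X81.77 Y107.96
G01 X83.15 Y78.88
G01 X81.68 Y53.55
G01 X77.89 Y41.87
M5
G00 X130.96 Y13.71
M4 S730
G01 X122.42 Y15.44 F1339
G01 X121.43 Y24.09
G01 X129.35 Y27.71
G01 X135.24 Y21.30
G01 X130.96 Y13.71
M5
G00 X103.75 Y18.04
M4 S476
G01 X29.35 Y89.20 F1628
G01 X110.40 Y44.62
G01 X136.75 Y40.80
G01 X103.75 Y18.04
M5
G00 X71.92 Y27.21
M4 S476
G01 X89.35 Y54.74 F1628
G01 X101.36 Y78.41
G01 X107.95 Y98.22
G01 X109.12 Y114.18
G01 X104.88 Y126.28
M5
G00 X115.52 Y69.07
M4 S476
G01 X106.04 Y98.25 F1628
G01 X81.21 Y116.29
G01 X50.53 Y116.29
G01 X25.70 Y98.25
G01 X16.22 Y69.07
G01 X25.70 Y39.89
G01 X50.53 Y21.85
G01 X81.21 Y21.85
G01 X106.04 Y39.89
G01 X115.52 Y69.07
M5
G00 X0.00 Y0.00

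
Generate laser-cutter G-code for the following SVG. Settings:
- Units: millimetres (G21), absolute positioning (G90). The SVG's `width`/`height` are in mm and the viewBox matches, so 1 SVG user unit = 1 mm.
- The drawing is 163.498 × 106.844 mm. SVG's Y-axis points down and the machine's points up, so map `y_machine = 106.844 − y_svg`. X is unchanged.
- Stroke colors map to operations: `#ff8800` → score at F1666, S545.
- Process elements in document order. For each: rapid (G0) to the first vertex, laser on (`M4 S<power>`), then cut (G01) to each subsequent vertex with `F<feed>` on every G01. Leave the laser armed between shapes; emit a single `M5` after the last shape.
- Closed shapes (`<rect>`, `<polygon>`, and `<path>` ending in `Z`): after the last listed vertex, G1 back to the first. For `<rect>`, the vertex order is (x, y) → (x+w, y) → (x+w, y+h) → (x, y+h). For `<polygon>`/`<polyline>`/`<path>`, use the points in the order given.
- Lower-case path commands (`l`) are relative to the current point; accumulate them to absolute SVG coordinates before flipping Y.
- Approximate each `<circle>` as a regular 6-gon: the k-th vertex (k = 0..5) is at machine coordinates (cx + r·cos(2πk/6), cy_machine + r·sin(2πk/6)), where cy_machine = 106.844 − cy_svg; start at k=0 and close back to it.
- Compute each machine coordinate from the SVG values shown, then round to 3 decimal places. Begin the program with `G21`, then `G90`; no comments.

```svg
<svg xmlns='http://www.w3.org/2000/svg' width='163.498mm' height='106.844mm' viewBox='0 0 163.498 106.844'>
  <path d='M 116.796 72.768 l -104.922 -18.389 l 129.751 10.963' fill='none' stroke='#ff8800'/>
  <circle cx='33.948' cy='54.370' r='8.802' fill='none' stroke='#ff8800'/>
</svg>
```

1 u = 1 mm; y_m = 106.844 − y.

[1] `<path>` open polyline, #ff8800→score S545 F1666: (116.796,34.076) → (11.874,52.465) → (141.625,41.502)

[2] `<circle>` circle, #ff8800→score S545 F1666: (42.750,52.474) → (38.349,60.097) → (29.547,60.097) → (25.146,52.474) → (29.547,44.851) → (38.349,44.851) → (42.750,52.474) (closed)

G21
G90
G0 X116.796 Y34.076
M4 S545
G01 X11.874 Y52.465 F1666
G01 X141.625 Y41.502 F1666
G0 X42.750 Y52.474
M4 S545
G01 X38.349 Y60.097 F1666
G01 X29.547 Y60.097 F1666
G01 X25.146 Y52.474 F1666
G01 X29.547 Y44.851 F1666
G01 X38.349 Y44.851 F1666
G01 X42.750 Y52.474 F1666
M5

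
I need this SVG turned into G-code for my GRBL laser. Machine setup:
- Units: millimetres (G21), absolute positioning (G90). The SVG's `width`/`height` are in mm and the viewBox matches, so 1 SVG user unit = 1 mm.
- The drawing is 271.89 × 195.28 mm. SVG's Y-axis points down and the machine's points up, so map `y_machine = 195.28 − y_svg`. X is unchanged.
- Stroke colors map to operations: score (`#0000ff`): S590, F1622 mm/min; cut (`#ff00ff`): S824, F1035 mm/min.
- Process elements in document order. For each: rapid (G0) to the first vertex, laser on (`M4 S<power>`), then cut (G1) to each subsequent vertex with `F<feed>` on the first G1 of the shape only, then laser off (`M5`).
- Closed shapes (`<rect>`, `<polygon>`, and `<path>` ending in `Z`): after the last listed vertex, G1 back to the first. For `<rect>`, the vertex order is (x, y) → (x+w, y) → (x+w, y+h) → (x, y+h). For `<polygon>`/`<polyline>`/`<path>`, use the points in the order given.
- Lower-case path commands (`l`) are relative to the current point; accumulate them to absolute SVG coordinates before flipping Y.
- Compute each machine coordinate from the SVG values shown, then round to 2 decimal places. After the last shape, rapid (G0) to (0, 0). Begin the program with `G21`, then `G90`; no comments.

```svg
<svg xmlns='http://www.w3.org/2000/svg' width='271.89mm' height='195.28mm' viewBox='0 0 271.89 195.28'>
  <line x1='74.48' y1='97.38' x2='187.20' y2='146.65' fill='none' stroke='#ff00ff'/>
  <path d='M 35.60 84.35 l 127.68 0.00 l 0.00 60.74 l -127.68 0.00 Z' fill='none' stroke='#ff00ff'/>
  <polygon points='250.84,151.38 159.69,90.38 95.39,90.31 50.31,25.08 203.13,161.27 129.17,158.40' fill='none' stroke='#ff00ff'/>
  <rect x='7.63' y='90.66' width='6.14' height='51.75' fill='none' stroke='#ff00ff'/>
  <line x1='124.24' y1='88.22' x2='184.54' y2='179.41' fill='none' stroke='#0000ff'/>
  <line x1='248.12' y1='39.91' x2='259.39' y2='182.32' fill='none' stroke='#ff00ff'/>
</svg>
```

viewBox `0 0 271.89 195.28` with mm width/height → 1 unit = 1 mm. Flip: y_m = 195.28 − y_svg.

**Shape 1** — `<line>` line segment, stroke `#ff00ff` → cut (S824, F1035). Machine vertices: (74.48,97.90) → (187.20,48.63). Open path.

**Shape 2** — `<path>` rectangle, stroke `#ff00ff` → cut (S824, F1035). Machine vertices: (35.60,110.93) → (163.28,110.93) → (163.28,50.19) → (35.60,50.19) → (35.60,110.93). Closed: final G1 returns to the first vertex.

**Shape 3** — `<polygon>` closed polygon, stroke `#ff00ff` → cut (S824, F1035). Machine vertices: (250.84,43.90) → (159.69,104.90) → (95.39,104.97) → (50.31,170.20) → (203.13,34.01) → (129.17,36.88) → (250.84,43.90). Closed: final G1 returns to the first vertex.

**Shape 4** — `<rect>` rectangle, stroke `#ff00ff` → cut (S824, F1035). Machine vertices: (7.63,104.62) → (13.77,104.62) → (13.77,52.87) → (7.63,52.87) → (7.63,104.62). Closed: final G1 returns to the first vertex.

**Shape 5** — `<line>` line segment, stroke `#0000ff` → score (S590, F1622). Machine vertices: (124.24,107.06) → (184.54,15.87). Open path.

**Shape 6** — `<line>` line segment, stroke `#ff00ff` → cut (S824, F1035). Machine vertices: (248.12,155.37) → (259.39,12.96). Open path.

G21
G90
G0 X74.48 Y97.90
M4 S824
G1 X187.20 Y48.63 F1035
M5
G0 X35.60 Y110.93
M4 S824
G1 X163.28 Y110.93 F1035
G1 X163.28 Y50.19
G1 X35.60 Y50.19
G1 X35.60 Y110.93
M5
G0 X250.84 Y43.90
M4 S824
G1 X159.69 Y104.90 F1035
G1 X95.39 Y104.97
G1 X50.31 Y170.20
G1 X203.13 Y34.01
G1 X129.17 Y36.88
G1 X250.84 Y43.90
M5
G0 X7.63 Y104.62
M4 S824
G1 X13.77 Y104.62 F1035
G1 X13.77 Y52.87
G1 X7.63 Y52.87
G1 X7.63 Y104.62
M5
G0 X124.24 Y107.06
M4 S590
G1 X184.54 Y15.87 F1622
M5
G0 X248.12 Y155.37
M4 S824
G1 X259.39 Y12.96 F1035
M5
G0 X0.00 Y0.00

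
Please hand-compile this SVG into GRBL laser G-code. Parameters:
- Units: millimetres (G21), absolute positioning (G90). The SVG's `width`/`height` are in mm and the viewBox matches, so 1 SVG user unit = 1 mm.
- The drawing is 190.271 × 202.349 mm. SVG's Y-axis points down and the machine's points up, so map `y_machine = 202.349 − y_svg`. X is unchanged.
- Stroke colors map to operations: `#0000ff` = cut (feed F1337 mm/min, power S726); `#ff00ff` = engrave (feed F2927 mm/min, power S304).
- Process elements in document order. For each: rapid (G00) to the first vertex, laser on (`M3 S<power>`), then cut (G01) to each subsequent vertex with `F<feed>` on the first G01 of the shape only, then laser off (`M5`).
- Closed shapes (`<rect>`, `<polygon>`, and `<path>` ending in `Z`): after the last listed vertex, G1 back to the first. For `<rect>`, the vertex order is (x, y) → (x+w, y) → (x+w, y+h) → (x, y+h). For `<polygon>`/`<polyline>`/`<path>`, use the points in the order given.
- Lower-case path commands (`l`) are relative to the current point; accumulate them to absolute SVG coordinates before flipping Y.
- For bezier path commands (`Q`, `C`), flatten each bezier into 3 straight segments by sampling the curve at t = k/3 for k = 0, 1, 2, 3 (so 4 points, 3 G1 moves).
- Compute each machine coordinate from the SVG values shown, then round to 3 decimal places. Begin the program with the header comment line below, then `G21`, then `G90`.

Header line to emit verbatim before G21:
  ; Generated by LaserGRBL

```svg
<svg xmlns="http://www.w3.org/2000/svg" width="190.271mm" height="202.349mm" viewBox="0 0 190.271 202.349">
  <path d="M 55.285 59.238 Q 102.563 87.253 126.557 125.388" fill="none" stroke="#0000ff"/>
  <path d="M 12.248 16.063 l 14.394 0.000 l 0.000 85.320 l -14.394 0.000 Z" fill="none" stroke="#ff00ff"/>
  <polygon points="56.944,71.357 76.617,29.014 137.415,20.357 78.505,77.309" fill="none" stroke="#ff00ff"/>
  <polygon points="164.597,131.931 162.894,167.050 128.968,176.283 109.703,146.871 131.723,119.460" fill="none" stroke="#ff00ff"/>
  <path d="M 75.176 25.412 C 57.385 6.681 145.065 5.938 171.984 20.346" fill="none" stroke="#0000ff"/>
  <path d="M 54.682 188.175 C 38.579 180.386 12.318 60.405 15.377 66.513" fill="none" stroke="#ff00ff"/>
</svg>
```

; Generated by LaserGRBL
G21
G90
G00 X55.285 Y143.111
M3 S726
G01 X84.217 Y123.310 F1337
G01 X107.974 Y101.260
G01 X126.557 Y76.961
M5
G00 X12.248 Y186.286
M3 S304
G01 X26.642 Y186.286 F2927
G01 X26.642 Y100.966
G01 X12.248 Y100.966
G01 X12.248 Y186.286
M5
G00 X56.944 Y130.992
M3 S304
G01 X76.617 Y173.335 F2927
G01 X137.415 Y181.992
G01 X78.505 Y125.040
G01 X56.944 Y130.992
M5
G00 X164.597 Y70.418
M3 S304
G01 X162.894 Y35.299 F2927
G01 X128.968 Y26.066
G01 X109.703 Y55.478
G01 X131.723 Y82.889
G01 X164.597 Y70.418
M5
G00 X75.176 Y176.937
M3 S726
G01 X86.385 Y189.777 F1337
G01 X130.968 Y191.256
G01 X171.984 Y182.003
M5
G00 X54.682 Y14.174
M3 S304
G01 X36.655 Y50.535 F2927
G01 X20.629 Y108.740
G01 X15.377 Y135.836
M5

viewBox `0 0 190.271 202.349` with mm width/height → 1 unit = 1 mm. Flip: y_m = 202.349 − y_svg.

**Shape 1** — `<path>` quadratic bezier, stroke `#0000ff` → cut (S726, F1337). Control points (SVG): P0=(55.285,59.238), P1=(102.563,87.253), P2=(126.557,125.388); sampled at t=k/3. Machine vertices: (55.285,143.111) → (84.217,123.310) → (107.974,101.260) → (126.557,76.961). Open path.

**Shape 2** — `<path>` rectangle, stroke `#ff00ff` → engrave (S304, F2927). Machine vertices: (12.248,186.286) → (26.642,186.286) → (26.642,100.966) → (12.248,100.966) → (12.248,186.286). Closed: final G1 returns to the first vertex.

**Shape 3** — `<polygon>` closed polygon, stroke `#ff00ff` → engrave (S304, F2927). Machine vertices: (56.944,130.992) → (76.617,173.335) → (137.415,181.992) → (78.505,125.040) → (56.944,130.992). Closed: final G1 returns to the first vertex.

**Shape 4** — `<polygon>` regular polygon, stroke `#ff00ff` → engrave (S304, F2927). Machine vertices: (164.597,70.418) → (162.894,35.299) → (128.968,26.066) → (109.703,55.478) → (131.723,82.889) → (164.597,70.418). Closed: final G1 returns to the first vertex.

**Shape 5** — `<path>` cubic bezier, stroke `#0000ff` → cut (S726, F1337). Control points (SVG): P0=(75.176,25.412), P1=(57.385,6.681), P2=(145.065,5.938), P3=(171.984,20.346); sampled at t=k/3. Machine vertices: (75.176,176.937) → (86.385,189.777) → (130.968,191.256) → (171.984,182.003). Open path.

**Shape 6** — `<path>` cubic bezier, stroke `#ff00ff` → engrave (S304, F2927). Control points (SVG): P0=(54.682,188.175), P1=(38.579,180.386), P2=(12.318,60.405), P3=(15.377,66.513); sampled at t=k/3. Machine vertices: (54.682,14.174) → (36.655,50.535) → (20.629,108.740) → (15.377,135.836). Open path.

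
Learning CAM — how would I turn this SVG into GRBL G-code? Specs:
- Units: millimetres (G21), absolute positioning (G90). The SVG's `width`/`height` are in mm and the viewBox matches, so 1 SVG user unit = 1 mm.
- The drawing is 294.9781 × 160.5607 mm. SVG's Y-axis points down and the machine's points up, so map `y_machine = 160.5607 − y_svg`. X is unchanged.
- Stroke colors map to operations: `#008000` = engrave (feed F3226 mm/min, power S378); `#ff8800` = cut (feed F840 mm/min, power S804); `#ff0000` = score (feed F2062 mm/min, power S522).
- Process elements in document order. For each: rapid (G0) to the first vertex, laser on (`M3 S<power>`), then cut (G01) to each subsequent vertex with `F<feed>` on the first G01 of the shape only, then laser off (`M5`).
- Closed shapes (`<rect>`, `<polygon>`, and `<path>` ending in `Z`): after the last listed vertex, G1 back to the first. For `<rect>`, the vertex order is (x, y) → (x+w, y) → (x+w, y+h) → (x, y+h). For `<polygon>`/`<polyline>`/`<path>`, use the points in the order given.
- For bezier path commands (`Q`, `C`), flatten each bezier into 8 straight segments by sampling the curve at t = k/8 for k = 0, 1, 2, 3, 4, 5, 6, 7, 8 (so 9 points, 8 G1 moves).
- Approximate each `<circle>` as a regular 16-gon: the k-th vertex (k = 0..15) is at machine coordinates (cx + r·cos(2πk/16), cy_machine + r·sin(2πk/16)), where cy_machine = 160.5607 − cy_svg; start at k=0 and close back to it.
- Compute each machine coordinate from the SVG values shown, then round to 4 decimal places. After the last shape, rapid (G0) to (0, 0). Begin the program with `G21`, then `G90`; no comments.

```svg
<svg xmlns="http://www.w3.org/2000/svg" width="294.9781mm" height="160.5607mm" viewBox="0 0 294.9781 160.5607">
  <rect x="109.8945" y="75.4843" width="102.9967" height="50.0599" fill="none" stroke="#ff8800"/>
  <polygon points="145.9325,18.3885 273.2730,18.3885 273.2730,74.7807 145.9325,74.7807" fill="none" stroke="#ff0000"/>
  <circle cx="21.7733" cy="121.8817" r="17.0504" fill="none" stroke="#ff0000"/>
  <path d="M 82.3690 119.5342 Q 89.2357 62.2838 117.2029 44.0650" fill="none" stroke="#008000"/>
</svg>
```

G21
G90
G0 X109.8945 Y85.0764
M3 S804
G01 X212.8912 Y85.0764 F840
G01 X212.8912 Y35.0165
G01 X109.8945 Y35.0165
G01 X109.8945 Y85.0764
M5
G0 X145.9325 Y142.1722
M3 S522
G01 X273.2730 Y142.1722 F2062
G01 X273.2730 Y85.7800
G01 X145.9325 Y85.7800
G01 X145.9325 Y142.1722
M5
G0 X38.8237 Y38.6790
M3 S522
G01 X37.5258 Y45.2039 F2062
G01 X33.8298 Y50.7355
G01 X28.2982 Y54.4315
G01 X21.7733 Y55.7294
G01 X15.2484 Y54.4315
G01 X9.7168 Y50.7355
G01 X6.0208 Y45.2039
G01 X4.7229 Y38.6790
G01 X6.0208 Y32.1541
G01 X9.7168 Y26.6225
G01 X15.2484 Y22.9265
G01 X21.7733 Y21.6286
G01 X28.2982 Y22.9265
G01 X33.8298 Y26.6225
G01 X37.5258 Y32.1541
G01 X38.8237 Y38.6790
M5
G0 X82.3690 Y41.0265
M3 S378
G01 X84.4154 Y54.7292 F3226
G01 X87.1211 Y67.2122
G01 X90.4863 Y78.4755
G01 X94.5108 Y88.5190
G01 X99.1948 Y97.3428
G01 X104.5381 Y104.9468
G01 X110.5408 Y111.3311
G01 X117.2029 Y116.4957
M5
G0 X0.0000 Y0.0000

viewBox `0 0 294.9781 160.5607` with mm width/height → 1 unit = 1 mm. Flip: y_m = 160.5607 − y_svg.

**Shape 1** — `<rect>` rectangle, stroke `#ff8800` → cut (S804, F840). Machine vertices: (109.8945,85.0764) → (212.8912,85.0764) → (212.8912,35.0165) → (109.8945,35.0165) → (109.8945,85.0764). Closed: final G1 returns to the first vertex.

**Shape 2** — `<polygon>` rectangle, stroke `#ff0000` → score (S522, F2062). Machine vertices: (145.9325,142.1722) → (273.2730,142.1722) → (273.2730,85.7800) → (145.9325,85.7800) → (145.9325,142.1722). Closed: final G1 returns to the first vertex.

**Shape 3** — `<circle>` circle, stroke `#ff0000` → score (S522, F2062). Machine vertices: (38.8237,38.6790) → (37.5258,45.2039) → (33.8298,50.7355) → (28.2982,54.4315) → (21.7733,55.7294) → (15.2484,54.4315) → (9.7168,50.7355) → (6.0208,45.2039) → (4.7229,38.6790) → (6.0208,32.1541) → (9.7168,26.6225) → (15.2484,22.9265) → (21.7733,21.6286) → (28.2982,22.9265) → (33.8298,26.6225) → (37.5258,32.1541) → (38.8237,38.6790). Closed: final G1 returns to the first vertex.

**Shape 4** — `<path>` quadratic bezier, stroke `#008000` → engrave (S378, F3226). Control points (SVG): P0=(82.3690,119.5342), P1=(89.2357,62.2838), P2=(117.2029,44.0650); sampled at t=k/8. Machine vertices: (82.3690,41.0265) → (84.4154,54.7292) → (87.1211,67.2122) → (90.4863,78.4755) → (94.5108,88.5190) → (99.1948,97.3428) → (104.5381,104.9468) → (110.5408,111.3311) → (117.2029,116.4957). Open path.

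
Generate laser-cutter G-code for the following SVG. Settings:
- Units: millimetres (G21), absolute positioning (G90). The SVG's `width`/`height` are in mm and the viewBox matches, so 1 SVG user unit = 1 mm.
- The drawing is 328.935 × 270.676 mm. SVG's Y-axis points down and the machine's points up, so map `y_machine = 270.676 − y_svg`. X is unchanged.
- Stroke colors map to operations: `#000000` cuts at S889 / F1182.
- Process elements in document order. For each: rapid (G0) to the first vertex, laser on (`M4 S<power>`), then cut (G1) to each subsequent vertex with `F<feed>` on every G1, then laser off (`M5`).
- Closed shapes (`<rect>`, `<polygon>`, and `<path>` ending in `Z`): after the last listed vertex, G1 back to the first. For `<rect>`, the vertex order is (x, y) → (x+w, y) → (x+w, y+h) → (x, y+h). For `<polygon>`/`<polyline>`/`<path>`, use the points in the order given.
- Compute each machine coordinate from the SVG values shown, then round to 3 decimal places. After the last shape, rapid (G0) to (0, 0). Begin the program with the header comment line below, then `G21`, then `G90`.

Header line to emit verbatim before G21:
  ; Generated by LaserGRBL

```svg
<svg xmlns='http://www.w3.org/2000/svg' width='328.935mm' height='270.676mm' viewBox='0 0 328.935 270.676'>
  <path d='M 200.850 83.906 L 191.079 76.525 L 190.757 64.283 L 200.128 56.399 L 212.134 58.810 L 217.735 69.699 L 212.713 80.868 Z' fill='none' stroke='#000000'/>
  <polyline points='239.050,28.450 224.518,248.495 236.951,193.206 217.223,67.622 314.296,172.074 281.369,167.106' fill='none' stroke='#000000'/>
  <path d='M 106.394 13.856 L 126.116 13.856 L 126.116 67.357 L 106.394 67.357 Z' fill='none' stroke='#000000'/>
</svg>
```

viewBox `0 0 328.935 270.676` with mm width/height → 1 unit = 1 mm. Flip: y_m = 270.676 − y_svg.

**Shape 1** — `<path>` regular polygon, stroke `#000000` → cut (S889, F1182). Machine vertices: (200.850,186.770) → (191.079,194.151) → (190.757,206.393) → (200.128,214.277) → (212.134,211.866) → (217.735,200.977) → (212.713,189.808) → (200.850,186.770). Closed: final G1 returns to the first vertex.

**Shape 2** — `<polyline>` open polyline, stroke `#000000` → cut (S889, F1182). Machine vertices: (239.050,242.226) → (224.518,22.181) → (236.951,77.470) → (217.223,203.054) → (314.296,98.602) → (281.369,103.570). Open path.

**Shape 3** — `<path>` rectangle, stroke `#000000` → cut (S889, F1182). Machine vertices: (106.394,256.820) → (126.116,256.820) → (126.116,203.319) → (106.394,203.319) → (106.394,256.820). Closed: final G1 returns to the first vertex.

; Generated by LaserGRBL
G21
G90
G0 X200.850 Y186.770
M4 S889
G1 X191.079 Y194.151 F1182
G1 X190.757 Y206.393 F1182
G1 X200.128 Y214.277 F1182
G1 X212.134 Y211.866 F1182
G1 X217.735 Y200.977 F1182
G1 X212.713 Y189.808 F1182
G1 X200.850 Y186.770 F1182
M5
G0 X239.050 Y242.226
M4 S889
G1 X224.518 Y22.181 F1182
G1 X236.951 Y77.470 F1182
G1 X217.223 Y203.054 F1182
G1 X314.296 Y98.602 F1182
G1 X281.369 Y103.570 F1182
M5
G0 X106.394 Y256.820
M4 S889
G1 X126.116 Y256.820 F1182
G1 X126.116 Y203.319 F1182
G1 X106.394 Y203.319 F1182
G1 X106.394 Y256.820 F1182
M5
G0 X0.000 Y0.000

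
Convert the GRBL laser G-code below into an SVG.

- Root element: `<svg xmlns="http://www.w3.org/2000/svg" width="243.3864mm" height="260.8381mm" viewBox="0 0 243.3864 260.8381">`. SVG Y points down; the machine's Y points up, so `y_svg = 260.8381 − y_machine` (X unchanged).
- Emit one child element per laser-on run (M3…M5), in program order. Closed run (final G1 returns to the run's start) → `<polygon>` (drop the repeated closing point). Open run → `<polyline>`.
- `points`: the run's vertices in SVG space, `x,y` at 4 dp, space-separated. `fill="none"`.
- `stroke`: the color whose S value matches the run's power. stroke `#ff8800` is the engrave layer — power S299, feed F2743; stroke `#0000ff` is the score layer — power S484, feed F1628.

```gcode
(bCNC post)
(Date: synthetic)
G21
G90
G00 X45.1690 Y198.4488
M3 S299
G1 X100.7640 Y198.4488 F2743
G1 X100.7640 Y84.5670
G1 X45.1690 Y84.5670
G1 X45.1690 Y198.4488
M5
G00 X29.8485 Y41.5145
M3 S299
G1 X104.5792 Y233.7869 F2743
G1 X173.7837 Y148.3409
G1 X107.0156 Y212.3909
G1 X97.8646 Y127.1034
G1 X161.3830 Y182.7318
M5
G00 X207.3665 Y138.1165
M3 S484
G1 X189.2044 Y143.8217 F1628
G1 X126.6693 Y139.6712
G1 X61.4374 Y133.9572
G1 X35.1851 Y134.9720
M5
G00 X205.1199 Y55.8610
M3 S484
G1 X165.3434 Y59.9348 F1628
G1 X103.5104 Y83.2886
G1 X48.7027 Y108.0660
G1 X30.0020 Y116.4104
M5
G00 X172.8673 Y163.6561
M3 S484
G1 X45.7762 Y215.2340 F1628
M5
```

Each laser-on run becomes one SVG element. Flip Y back into SVG space with y_svg = 260.8381 − y_machine.

Run 1: the run's S299 means `#ff8800` (engrave). The run returns to its start, so emit a `<polygon>` with points (Y-flipped): 45.1690,62.3893 100.7640,62.3893 100.7640,176.2711 45.1690,176.2711.

Run 2: power S299 maps to stroke `#ff8800` (engrave). The run is open, so emit a `<polyline>` with points (Y-flipped): 29.8485,219.3236 104.5792,27.0512 173.7837,112.4972 107.0156,48.4472 97.8646,133.7347 161.3830,78.1063.

Run 3: power S484 maps to stroke `#0000ff` (score). The run is open, so emit a `<polyline>` with points (Y-flipped): 207.3665,122.7216 189.2044,117.0164 126.6693,121.1669 61.4374,126.8809 35.1851,125.8661.

Run 4: S484 ⇒ score layer `#0000ff`. The run is open, so emit a `<polyline>` with points (Y-flipped): 205.1199,204.9771 165.3434,200.9033 103.5104,177.5495 48.7027,152.7721 30.0020,144.4277.

Run 5: the run's S484 means `#0000ff` (score). The run is open, so emit a `<polyline>` with points (Y-flipped): 172.8673,97.1820 45.7762,45.6041.

<svg xmlns="http://www.w3.org/2000/svg" width="243.3864mm" height="260.8381mm" viewBox="0 0 243.3864 260.8381">
  <polygon points="45.1690,62.3893 100.7640,62.3893 100.7640,176.2711 45.1690,176.2711" fill="none" stroke="#ff8800"/>
  <polyline points="29.8485,219.3236 104.5792,27.0512 173.7837,112.4972 107.0156,48.4472 97.8646,133.7347 161.3830,78.1063" fill="none" stroke="#ff8800"/>
  <polyline points="207.3665,122.7216 189.2044,117.0164 126.6693,121.1669 61.4374,126.8809 35.1851,125.8661" fill="none" stroke="#0000ff"/>
  <polyline points="205.1199,204.9771 165.3434,200.9033 103.5104,177.5495 48.7027,152.7721 30.0020,144.4277" fill="none" stroke="#0000ff"/>
  <polyline points="172.8673,97.1820 45.7762,45.6041" fill="none" stroke="#0000ff"/>
</svg>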